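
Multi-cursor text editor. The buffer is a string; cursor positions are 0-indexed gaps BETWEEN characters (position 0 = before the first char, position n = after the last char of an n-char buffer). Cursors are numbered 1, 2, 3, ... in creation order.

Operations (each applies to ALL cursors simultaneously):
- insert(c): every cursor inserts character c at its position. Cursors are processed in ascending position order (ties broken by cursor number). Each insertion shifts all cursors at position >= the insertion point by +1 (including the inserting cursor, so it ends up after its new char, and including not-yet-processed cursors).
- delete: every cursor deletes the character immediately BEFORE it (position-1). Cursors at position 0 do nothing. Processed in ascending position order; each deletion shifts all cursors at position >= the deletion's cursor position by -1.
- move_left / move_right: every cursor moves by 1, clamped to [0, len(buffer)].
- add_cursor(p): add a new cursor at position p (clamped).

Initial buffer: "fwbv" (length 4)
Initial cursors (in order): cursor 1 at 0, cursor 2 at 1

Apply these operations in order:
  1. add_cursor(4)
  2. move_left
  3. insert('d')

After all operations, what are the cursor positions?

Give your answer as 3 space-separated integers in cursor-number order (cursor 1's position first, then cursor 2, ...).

After op 1 (add_cursor(4)): buffer="fwbv" (len 4), cursors c1@0 c2@1 c3@4, authorship ....
After op 2 (move_left): buffer="fwbv" (len 4), cursors c1@0 c2@0 c3@3, authorship ....
After op 3 (insert('d')): buffer="ddfwbdv" (len 7), cursors c1@2 c2@2 c3@6, authorship 12...3.

Answer: 2 2 6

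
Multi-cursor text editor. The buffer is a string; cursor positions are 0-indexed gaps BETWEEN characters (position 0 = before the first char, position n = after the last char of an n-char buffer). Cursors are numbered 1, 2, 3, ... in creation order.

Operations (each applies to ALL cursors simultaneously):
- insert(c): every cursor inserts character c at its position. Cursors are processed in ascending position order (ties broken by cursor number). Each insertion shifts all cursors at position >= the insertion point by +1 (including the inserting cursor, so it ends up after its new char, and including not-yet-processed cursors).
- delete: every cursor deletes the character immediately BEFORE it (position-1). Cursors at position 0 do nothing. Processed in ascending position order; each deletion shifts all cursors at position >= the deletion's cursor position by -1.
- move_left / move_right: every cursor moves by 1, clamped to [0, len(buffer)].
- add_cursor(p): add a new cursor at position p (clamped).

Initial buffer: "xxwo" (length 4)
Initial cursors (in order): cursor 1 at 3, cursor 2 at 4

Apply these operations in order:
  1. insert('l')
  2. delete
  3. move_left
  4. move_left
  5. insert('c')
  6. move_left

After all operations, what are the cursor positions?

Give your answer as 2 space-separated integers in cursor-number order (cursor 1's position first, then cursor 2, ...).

Answer: 1 3

Derivation:
After op 1 (insert('l')): buffer="xxwlol" (len 6), cursors c1@4 c2@6, authorship ...1.2
After op 2 (delete): buffer="xxwo" (len 4), cursors c1@3 c2@4, authorship ....
After op 3 (move_left): buffer="xxwo" (len 4), cursors c1@2 c2@3, authorship ....
After op 4 (move_left): buffer="xxwo" (len 4), cursors c1@1 c2@2, authorship ....
After op 5 (insert('c')): buffer="xcxcwo" (len 6), cursors c1@2 c2@4, authorship .1.2..
After op 6 (move_left): buffer="xcxcwo" (len 6), cursors c1@1 c2@3, authorship .1.2..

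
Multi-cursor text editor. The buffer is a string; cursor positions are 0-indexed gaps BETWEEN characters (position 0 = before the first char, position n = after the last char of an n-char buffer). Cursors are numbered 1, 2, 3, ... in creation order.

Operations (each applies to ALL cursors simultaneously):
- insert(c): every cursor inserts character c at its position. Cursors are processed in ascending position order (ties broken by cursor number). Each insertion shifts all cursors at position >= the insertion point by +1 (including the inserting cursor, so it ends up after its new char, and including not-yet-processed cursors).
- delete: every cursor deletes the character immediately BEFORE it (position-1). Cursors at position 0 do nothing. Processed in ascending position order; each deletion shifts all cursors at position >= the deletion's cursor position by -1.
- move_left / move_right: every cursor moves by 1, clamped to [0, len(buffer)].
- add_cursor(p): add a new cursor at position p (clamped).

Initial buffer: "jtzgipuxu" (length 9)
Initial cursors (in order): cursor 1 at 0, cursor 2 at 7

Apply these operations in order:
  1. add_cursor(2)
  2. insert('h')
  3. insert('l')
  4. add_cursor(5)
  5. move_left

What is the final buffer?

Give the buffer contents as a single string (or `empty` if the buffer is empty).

After op 1 (add_cursor(2)): buffer="jtzgipuxu" (len 9), cursors c1@0 c3@2 c2@7, authorship .........
After op 2 (insert('h')): buffer="hjthzgipuhxu" (len 12), cursors c1@1 c3@4 c2@10, authorship 1..3.....2..
After op 3 (insert('l')): buffer="hljthlzgipuhlxu" (len 15), cursors c1@2 c3@6 c2@13, authorship 11..33.....22..
After op 4 (add_cursor(5)): buffer="hljthlzgipuhlxu" (len 15), cursors c1@2 c4@5 c3@6 c2@13, authorship 11..33.....22..
After op 5 (move_left): buffer="hljthlzgipuhlxu" (len 15), cursors c1@1 c4@4 c3@5 c2@12, authorship 11..33.....22..

Answer: hljthlzgipuhlxu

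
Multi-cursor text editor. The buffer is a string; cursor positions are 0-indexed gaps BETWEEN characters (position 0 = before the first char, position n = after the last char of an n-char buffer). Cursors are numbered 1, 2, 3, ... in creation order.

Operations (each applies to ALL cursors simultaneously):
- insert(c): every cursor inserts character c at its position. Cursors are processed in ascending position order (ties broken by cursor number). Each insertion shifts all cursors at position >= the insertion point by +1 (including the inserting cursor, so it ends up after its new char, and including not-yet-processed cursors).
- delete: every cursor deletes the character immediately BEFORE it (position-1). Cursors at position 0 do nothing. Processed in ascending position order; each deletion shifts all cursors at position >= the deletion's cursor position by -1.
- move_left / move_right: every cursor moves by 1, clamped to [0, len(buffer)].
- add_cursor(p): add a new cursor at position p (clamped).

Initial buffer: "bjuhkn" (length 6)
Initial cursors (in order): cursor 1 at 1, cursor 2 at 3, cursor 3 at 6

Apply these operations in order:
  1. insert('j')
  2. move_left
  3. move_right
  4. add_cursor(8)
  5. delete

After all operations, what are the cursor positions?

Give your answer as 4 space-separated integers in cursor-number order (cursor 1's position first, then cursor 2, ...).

Answer: 1 3 5 5

Derivation:
After op 1 (insert('j')): buffer="bjjujhknj" (len 9), cursors c1@2 c2@5 c3@9, authorship .1..2...3
After op 2 (move_left): buffer="bjjujhknj" (len 9), cursors c1@1 c2@4 c3@8, authorship .1..2...3
After op 3 (move_right): buffer="bjjujhknj" (len 9), cursors c1@2 c2@5 c3@9, authorship .1..2...3
After op 4 (add_cursor(8)): buffer="bjjujhknj" (len 9), cursors c1@2 c2@5 c4@8 c3@9, authorship .1..2...3
After op 5 (delete): buffer="bjuhk" (len 5), cursors c1@1 c2@3 c3@5 c4@5, authorship .....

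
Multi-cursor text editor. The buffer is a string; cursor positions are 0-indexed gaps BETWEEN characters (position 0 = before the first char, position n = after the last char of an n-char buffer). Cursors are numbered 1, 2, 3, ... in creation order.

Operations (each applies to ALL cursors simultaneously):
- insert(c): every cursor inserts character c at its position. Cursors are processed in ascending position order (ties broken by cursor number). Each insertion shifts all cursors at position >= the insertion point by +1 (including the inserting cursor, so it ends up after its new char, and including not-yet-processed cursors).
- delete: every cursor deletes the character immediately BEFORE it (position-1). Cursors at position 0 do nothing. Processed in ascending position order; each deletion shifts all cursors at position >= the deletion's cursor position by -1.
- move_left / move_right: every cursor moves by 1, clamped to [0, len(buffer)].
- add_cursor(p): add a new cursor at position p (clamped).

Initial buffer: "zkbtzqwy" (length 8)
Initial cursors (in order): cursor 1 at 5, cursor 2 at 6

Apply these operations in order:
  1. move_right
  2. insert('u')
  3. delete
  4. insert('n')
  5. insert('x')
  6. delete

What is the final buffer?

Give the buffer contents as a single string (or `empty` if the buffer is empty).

After op 1 (move_right): buffer="zkbtzqwy" (len 8), cursors c1@6 c2@7, authorship ........
After op 2 (insert('u')): buffer="zkbtzquwuy" (len 10), cursors c1@7 c2@9, authorship ......1.2.
After op 3 (delete): buffer="zkbtzqwy" (len 8), cursors c1@6 c2@7, authorship ........
After op 4 (insert('n')): buffer="zkbtzqnwny" (len 10), cursors c1@7 c2@9, authorship ......1.2.
After op 5 (insert('x')): buffer="zkbtzqnxwnxy" (len 12), cursors c1@8 c2@11, authorship ......11.22.
After op 6 (delete): buffer="zkbtzqnwny" (len 10), cursors c1@7 c2@9, authorship ......1.2.

Answer: zkbtzqnwny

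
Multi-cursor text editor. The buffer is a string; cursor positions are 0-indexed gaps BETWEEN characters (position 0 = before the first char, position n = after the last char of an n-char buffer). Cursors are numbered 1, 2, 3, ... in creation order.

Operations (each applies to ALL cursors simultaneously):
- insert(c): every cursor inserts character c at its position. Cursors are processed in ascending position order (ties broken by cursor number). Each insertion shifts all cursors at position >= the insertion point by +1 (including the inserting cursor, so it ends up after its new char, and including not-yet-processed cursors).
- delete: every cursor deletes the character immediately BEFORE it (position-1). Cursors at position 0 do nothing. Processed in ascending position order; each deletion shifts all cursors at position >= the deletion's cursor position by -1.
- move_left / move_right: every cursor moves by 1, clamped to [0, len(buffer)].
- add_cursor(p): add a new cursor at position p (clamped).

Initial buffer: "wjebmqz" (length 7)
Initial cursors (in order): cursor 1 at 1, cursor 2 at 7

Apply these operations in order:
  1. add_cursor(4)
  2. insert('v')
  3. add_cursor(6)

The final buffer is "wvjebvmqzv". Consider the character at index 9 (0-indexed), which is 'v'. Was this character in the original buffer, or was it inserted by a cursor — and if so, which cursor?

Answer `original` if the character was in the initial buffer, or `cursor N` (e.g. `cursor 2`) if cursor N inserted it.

After op 1 (add_cursor(4)): buffer="wjebmqz" (len 7), cursors c1@1 c3@4 c2@7, authorship .......
After op 2 (insert('v')): buffer="wvjebvmqzv" (len 10), cursors c1@2 c3@6 c2@10, authorship .1...3...2
After op 3 (add_cursor(6)): buffer="wvjebvmqzv" (len 10), cursors c1@2 c3@6 c4@6 c2@10, authorship .1...3...2
Authorship (.=original, N=cursor N): . 1 . . . 3 . . . 2
Index 9: author = 2

Answer: cursor 2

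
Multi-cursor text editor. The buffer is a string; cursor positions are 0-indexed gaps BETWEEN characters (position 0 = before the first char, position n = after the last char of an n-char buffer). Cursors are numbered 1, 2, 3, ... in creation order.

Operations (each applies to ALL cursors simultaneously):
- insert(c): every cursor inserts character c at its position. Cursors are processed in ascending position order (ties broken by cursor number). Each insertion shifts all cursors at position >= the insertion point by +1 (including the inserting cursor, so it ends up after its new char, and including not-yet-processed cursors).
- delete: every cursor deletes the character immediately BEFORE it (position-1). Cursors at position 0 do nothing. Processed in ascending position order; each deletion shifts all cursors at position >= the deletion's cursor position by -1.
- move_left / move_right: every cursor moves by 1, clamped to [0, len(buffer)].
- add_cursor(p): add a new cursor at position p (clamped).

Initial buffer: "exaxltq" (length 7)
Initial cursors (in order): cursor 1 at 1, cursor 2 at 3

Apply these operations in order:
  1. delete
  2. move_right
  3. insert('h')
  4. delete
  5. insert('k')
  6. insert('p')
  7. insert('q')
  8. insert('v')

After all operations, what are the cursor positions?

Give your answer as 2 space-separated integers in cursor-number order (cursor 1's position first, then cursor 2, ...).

Answer: 5 10

Derivation:
After op 1 (delete): buffer="xxltq" (len 5), cursors c1@0 c2@1, authorship .....
After op 2 (move_right): buffer="xxltq" (len 5), cursors c1@1 c2@2, authorship .....
After op 3 (insert('h')): buffer="xhxhltq" (len 7), cursors c1@2 c2@4, authorship .1.2...
After op 4 (delete): buffer="xxltq" (len 5), cursors c1@1 c2@2, authorship .....
After op 5 (insert('k')): buffer="xkxkltq" (len 7), cursors c1@2 c2@4, authorship .1.2...
After op 6 (insert('p')): buffer="xkpxkpltq" (len 9), cursors c1@3 c2@6, authorship .11.22...
After op 7 (insert('q')): buffer="xkpqxkpqltq" (len 11), cursors c1@4 c2@8, authorship .111.222...
After op 8 (insert('v')): buffer="xkpqvxkpqvltq" (len 13), cursors c1@5 c2@10, authorship .1111.2222...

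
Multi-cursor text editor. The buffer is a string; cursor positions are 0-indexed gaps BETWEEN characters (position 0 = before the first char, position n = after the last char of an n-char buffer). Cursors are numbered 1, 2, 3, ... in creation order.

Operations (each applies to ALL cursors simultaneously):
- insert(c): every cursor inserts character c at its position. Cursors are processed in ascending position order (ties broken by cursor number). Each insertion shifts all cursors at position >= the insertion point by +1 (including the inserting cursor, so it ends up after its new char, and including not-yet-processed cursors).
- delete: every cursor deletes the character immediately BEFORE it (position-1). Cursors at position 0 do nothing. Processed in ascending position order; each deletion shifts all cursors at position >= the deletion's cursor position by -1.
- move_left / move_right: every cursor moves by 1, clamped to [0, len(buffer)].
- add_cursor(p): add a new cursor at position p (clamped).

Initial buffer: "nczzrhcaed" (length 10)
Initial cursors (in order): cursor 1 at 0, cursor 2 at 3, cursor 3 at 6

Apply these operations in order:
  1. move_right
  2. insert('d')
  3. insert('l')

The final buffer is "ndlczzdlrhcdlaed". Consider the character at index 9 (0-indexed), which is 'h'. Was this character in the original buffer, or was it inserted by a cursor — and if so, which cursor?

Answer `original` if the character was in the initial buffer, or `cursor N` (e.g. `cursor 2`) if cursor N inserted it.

After op 1 (move_right): buffer="nczzrhcaed" (len 10), cursors c1@1 c2@4 c3@7, authorship ..........
After op 2 (insert('d')): buffer="ndczzdrhcdaed" (len 13), cursors c1@2 c2@6 c3@10, authorship .1...2...3...
After op 3 (insert('l')): buffer="ndlczzdlrhcdlaed" (len 16), cursors c1@3 c2@8 c3@13, authorship .11...22...33...
Authorship (.=original, N=cursor N): . 1 1 . . . 2 2 . . . 3 3 . . .
Index 9: author = original

Answer: original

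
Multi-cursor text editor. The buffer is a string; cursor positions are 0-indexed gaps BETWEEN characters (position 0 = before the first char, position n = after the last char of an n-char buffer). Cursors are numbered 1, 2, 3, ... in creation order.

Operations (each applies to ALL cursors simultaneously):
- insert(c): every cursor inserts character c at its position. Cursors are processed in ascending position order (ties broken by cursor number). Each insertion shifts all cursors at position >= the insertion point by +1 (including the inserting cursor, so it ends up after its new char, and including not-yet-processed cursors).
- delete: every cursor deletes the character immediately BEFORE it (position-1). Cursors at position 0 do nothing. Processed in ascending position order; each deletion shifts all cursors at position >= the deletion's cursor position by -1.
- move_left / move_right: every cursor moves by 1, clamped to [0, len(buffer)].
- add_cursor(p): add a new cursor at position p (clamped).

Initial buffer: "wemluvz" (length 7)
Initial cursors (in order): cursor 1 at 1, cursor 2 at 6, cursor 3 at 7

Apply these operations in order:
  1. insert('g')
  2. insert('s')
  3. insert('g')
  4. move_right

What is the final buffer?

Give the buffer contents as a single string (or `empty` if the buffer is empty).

After op 1 (insert('g')): buffer="wgemluvgzg" (len 10), cursors c1@2 c2@8 c3@10, authorship .1.....2.3
After op 2 (insert('s')): buffer="wgsemluvgszgs" (len 13), cursors c1@3 c2@10 c3@13, authorship .11.....22.33
After op 3 (insert('g')): buffer="wgsgemluvgsgzgsg" (len 16), cursors c1@4 c2@12 c3@16, authorship .111.....222.333
After op 4 (move_right): buffer="wgsgemluvgsgzgsg" (len 16), cursors c1@5 c2@13 c3@16, authorship .111.....222.333

Answer: wgsgemluvgsgzgsg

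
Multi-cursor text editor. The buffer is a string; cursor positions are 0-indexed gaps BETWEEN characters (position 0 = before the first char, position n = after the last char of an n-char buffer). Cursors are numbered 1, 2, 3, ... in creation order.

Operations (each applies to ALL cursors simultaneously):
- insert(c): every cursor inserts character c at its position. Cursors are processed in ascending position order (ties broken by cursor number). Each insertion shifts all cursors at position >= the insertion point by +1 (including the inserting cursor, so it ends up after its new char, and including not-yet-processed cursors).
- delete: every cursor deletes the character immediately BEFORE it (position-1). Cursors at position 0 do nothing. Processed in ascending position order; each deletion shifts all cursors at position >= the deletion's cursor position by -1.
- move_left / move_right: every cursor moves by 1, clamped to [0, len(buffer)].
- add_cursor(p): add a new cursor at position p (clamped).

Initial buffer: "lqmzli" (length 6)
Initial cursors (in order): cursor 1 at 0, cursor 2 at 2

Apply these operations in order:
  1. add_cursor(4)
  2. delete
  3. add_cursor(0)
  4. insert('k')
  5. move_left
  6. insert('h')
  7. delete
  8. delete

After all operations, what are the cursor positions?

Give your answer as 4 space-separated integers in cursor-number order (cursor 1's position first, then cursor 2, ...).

Answer: 0 1 2 0

Derivation:
After op 1 (add_cursor(4)): buffer="lqmzli" (len 6), cursors c1@0 c2@2 c3@4, authorship ......
After op 2 (delete): buffer="lmli" (len 4), cursors c1@0 c2@1 c3@2, authorship ....
After op 3 (add_cursor(0)): buffer="lmli" (len 4), cursors c1@0 c4@0 c2@1 c3@2, authorship ....
After op 4 (insert('k')): buffer="kklkmkli" (len 8), cursors c1@2 c4@2 c2@4 c3@6, authorship 14.2.3..
After op 5 (move_left): buffer="kklkmkli" (len 8), cursors c1@1 c4@1 c2@3 c3@5, authorship 14.2.3..
After op 6 (insert('h')): buffer="khhklhkmhkli" (len 12), cursors c1@3 c4@3 c2@6 c3@9, authorship 1144.22.33..
After op 7 (delete): buffer="kklkmkli" (len 8), cursors c1@1 c4@1 c2@3 c3@5, authorship 14.2.3..
After op 8 (delete): buffer="kkkli" (len 5), cursors c1@0 c4@0 c2@1 c3@2, authorship 423..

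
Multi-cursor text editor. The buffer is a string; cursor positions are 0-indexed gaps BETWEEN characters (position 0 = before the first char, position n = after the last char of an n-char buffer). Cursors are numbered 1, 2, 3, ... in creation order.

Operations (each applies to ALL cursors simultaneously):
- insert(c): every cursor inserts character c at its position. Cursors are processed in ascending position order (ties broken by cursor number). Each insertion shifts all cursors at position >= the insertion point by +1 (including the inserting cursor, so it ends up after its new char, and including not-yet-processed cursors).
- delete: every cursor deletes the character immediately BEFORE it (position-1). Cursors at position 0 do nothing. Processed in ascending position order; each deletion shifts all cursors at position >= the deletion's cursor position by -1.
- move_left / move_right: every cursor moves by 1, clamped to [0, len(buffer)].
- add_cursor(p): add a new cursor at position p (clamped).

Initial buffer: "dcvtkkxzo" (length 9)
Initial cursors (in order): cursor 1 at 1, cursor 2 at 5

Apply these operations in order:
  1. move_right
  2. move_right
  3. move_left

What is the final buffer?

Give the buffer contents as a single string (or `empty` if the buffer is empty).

Answer: dcvtkkxzo

Derivation:
After op 1 (move_right): buffer="dcvtkkxzo" (len 9), cursors c1@2 c2@6, authorship .........
After op 2 (move_right): buffer="dcvtkkxzo" (len 9), cursors c1@3 c2@7, authorship .........
After op 3 (move_left): buffer="dcvtkkxzo" (len 9), cursors c1@2 c2@6, authorship .........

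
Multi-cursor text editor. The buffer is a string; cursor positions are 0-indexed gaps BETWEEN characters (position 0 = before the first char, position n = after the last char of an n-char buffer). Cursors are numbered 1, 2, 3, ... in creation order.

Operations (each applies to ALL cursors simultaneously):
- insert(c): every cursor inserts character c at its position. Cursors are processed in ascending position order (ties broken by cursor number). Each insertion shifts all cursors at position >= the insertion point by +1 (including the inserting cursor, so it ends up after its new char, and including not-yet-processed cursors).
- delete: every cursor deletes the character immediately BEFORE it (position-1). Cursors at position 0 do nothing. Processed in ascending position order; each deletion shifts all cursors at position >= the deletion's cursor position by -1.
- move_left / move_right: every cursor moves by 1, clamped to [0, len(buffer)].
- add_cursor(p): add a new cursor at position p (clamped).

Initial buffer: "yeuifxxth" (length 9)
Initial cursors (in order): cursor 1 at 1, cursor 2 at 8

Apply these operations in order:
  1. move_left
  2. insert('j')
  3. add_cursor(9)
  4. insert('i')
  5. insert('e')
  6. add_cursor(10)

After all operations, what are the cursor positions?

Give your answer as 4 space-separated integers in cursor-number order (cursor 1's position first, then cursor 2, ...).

Answer: 3 15 15 10

Derivation:
After op 1 (move_left): buffer="yeuifxxth" (len 9), cursors c1@0 c2@7, authorship .........
After op 2 (insert('j')): buffer="jyeuifxxjth" (len 11), cursors c1@1 c2@9, authorship 1.......2..
After op 3 (add_cursor(9)): buffer="jyeuifxxjth" (len 11), cursors c1@1 c2@9 c3@9, authorship 1.......2..
After op 4 (insert('i')): buffer="jiyeuifxxjiith" (len 14), cursors c1@2 c2@12 c3@12, authorship 11.......223..
After op 5 (insert('e')): buffer="jieyeuifxxjiieeth" (len 17), cursors c1@3 c2@15 c3@15, authorship 111.......22323..
After op 6 (add_cursor(10)): buffer="jieyeuifxxjiieeth" (len 17), cursors c1@3 c4@10 c2@15 c3@15, authorship 111.......22323..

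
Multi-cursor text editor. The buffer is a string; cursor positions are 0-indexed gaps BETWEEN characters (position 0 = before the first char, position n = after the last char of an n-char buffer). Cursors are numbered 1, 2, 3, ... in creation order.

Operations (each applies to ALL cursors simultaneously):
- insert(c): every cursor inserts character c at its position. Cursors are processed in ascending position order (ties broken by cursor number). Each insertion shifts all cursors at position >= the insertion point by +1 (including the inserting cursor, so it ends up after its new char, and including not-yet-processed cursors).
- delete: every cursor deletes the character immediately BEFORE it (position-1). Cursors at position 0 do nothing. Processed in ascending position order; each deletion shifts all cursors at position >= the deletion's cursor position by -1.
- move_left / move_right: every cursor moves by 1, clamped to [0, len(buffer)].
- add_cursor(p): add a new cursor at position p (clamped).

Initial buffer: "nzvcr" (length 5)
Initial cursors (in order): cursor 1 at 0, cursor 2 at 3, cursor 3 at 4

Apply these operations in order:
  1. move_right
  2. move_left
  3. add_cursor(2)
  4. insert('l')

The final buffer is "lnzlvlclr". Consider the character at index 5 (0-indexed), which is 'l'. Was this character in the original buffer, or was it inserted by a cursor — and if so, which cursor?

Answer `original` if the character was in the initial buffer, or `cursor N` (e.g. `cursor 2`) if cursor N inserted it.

After op 1 (move_right): buffer="nzvcr" (len 5), cursors c1@1 c2@4 c3@5, authorship .....
After op 2 (move_left): buffer="nzvcr" (len 5), cursors c1@0 c2@3 c3@4, authorship .....
After op 3 (add_cursor(2)): buffer="nzvcr" (len 5), cursors c1@0 c4@2 c2@3 c3@4, authorship .....
After op 4 (insert('l')): buffer="lnzlvlclr" (len 9), cursors c1@1 c4@4 c2@6 c3@8, authorship 1..4.2.3.
Authorship (.=original, N=cursor N): 1 . . 4 . 2 . 3 .
Index 5: author = 2

Answer: cursor 2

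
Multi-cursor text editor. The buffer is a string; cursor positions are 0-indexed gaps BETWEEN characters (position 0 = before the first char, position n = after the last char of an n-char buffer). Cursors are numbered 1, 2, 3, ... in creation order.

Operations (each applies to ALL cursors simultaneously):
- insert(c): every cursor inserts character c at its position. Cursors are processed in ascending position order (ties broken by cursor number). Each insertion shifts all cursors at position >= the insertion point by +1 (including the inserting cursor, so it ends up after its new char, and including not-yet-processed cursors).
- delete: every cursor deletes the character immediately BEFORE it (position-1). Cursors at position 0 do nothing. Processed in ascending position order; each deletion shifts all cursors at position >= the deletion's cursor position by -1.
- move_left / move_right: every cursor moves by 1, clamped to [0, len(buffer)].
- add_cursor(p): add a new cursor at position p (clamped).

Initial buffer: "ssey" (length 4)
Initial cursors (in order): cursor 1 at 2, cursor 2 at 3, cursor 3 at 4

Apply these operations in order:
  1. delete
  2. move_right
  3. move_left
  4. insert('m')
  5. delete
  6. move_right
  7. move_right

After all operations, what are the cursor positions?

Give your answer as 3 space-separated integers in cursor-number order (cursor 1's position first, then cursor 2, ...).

Answer: 1 1 1

Derivation:
After op 1 (delete): buffer="s" (len 1), cursors c1@1 c2@1 c3@1, authorship .
After op 2 (move_right): buffer="s" (len 1), cursors c1@1 c2@1 c3@1, authorship .
After op 3 (move_left): buffer="s" (len 1), cursors c1@0 c2@0 c3@0, authorship .
After op 4 (insert('m')): buffer="mmms" (len 4), cursors c1@3 c2@3 c3@3, authorship 123.
After op 5 (delete): buffer="s" (len 1), cursors c1@0 c2@0 c3@0, authorship .
After op 6 (move_right): buffer="s" (len 1), cursors c1@1 c2@1 c3@1, authorship .
After op 7 (move_right): buffer="s" (len 1), cursors c1@1 c2@1 c3@1, authorship .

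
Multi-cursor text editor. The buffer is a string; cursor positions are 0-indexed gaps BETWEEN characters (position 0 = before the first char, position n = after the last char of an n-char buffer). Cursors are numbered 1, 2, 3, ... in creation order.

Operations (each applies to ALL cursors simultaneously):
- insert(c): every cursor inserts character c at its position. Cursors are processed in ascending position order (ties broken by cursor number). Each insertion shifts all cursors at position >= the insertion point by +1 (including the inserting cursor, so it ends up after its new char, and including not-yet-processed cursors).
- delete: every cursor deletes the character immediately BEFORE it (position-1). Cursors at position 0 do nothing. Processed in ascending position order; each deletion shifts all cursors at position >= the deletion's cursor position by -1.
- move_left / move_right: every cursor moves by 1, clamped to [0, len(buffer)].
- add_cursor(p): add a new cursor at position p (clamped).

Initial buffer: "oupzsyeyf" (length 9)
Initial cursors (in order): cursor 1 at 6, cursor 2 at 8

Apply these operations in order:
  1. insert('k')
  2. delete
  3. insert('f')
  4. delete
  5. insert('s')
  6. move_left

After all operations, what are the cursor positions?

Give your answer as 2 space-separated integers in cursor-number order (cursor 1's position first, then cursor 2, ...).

After op 1 (insert('k')): buffer="oupzsykeykf" (len 11), cursors c1@7 c2@10, authorship ......1..2.
After op 2 (delete): buffer="oupzsyeyf" (len 9), cursors c1@6 c2@8, authorship .........
After op 3 (insert('f')): buffer="oupzsyfeyff" (len 11), cursors c1@7 c2@10, authorship ......1..2.
After op 4 (delete): buffer="oupzsyeyf" (len 9), cursors c1@6 c2@8, authorship .........
After op 5 (insert('s')): buffer="oupzsyseysf" (len 11), cursors c1@7 c2@10, authorship ......1..2.
After op 6 (move_left): buffer="oupzsyseysf" (len 11), cursors c1@6 c2@9, authorship ......1..2.

Answer: 6 9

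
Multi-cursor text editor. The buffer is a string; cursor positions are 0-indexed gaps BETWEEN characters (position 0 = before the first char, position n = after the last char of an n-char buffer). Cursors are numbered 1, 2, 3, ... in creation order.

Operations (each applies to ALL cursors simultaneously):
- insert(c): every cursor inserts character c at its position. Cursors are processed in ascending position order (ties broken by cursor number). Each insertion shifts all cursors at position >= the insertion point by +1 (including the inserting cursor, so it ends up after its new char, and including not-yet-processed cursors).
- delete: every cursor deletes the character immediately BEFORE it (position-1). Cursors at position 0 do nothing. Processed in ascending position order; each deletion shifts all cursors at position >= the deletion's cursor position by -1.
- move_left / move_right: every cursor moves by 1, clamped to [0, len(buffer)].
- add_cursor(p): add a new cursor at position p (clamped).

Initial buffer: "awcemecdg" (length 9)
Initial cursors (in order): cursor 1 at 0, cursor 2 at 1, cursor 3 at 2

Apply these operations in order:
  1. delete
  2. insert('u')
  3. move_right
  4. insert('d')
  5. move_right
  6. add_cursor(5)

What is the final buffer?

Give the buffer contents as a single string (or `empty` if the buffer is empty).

After op 1 (delete): buffer="cemecdg" (len 7), cursors c1@0 c2@0 c3@0, authorship .......
After op 2 (insert('u')): buffer="uuucemecdg" (len 10), cursors c1@3 c2@3 c3@3, authorship 123.......
After op 3 (move_right): buffer="uuucemecdg" (len 10), cursors c1@4 c2@4 c3@4, authorship 123.......
After op 4 (insert('d')): buffer="uuucdddemecdg" (len 13), cursors c1@7 c2@7 c3@7, authorship 123.123......
After op 5 (move_right): buffer="uuucdddemecdg" (len 13), cursors c1@8 c2@8 c3@8, authorship 123.123......
After op 6 (add_cursor(5)): buffer="uuucdddemecdg" (len 13), cursors c4@5 c1@8 c2@8 c3@8, authorship 123.123......

Answer: uuucdddemecdg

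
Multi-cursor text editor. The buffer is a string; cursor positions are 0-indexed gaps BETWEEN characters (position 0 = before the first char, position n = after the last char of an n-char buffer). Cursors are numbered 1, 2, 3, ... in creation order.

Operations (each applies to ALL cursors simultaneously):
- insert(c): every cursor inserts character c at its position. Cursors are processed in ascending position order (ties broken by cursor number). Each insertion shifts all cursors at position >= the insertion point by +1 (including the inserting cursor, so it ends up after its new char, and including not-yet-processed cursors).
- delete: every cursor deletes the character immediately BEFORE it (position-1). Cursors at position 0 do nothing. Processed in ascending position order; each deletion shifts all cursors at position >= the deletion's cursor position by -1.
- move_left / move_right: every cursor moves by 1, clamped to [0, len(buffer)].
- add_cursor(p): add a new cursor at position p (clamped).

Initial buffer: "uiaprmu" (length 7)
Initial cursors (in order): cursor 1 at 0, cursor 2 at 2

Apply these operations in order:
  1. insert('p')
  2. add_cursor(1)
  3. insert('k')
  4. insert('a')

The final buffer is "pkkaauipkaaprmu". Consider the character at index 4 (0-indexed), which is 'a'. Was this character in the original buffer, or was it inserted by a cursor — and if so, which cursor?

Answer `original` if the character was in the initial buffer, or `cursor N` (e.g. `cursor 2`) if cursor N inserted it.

After op 1 (insert('p')): buffer="puipaprmu" (len 9), cursors c1@1 c2@4, authorship 1..2.....
After op 2 (add_cursor(1)): buffer="puipaprmu" (len 9), cursors c1@1 c3@1 c2@4, authorship 1..2.....
After op 3 (insert('k')): buffer="pkkuipkaprmu" (len 12), cursors c1@3 c3@3 c2@7, authorship 113..22.....
After op 4 (insert('a')): buffer="pkkaauipkaaprmu" (len 15), cursors c1@5 c3@5 c2@10, authorship 11313..222.....
Authorship (.=original, N=cursor N): 1 1 3 1 3 . . 2 2 2 . . . . .
Index 4: author = 3

Answer: cursor 3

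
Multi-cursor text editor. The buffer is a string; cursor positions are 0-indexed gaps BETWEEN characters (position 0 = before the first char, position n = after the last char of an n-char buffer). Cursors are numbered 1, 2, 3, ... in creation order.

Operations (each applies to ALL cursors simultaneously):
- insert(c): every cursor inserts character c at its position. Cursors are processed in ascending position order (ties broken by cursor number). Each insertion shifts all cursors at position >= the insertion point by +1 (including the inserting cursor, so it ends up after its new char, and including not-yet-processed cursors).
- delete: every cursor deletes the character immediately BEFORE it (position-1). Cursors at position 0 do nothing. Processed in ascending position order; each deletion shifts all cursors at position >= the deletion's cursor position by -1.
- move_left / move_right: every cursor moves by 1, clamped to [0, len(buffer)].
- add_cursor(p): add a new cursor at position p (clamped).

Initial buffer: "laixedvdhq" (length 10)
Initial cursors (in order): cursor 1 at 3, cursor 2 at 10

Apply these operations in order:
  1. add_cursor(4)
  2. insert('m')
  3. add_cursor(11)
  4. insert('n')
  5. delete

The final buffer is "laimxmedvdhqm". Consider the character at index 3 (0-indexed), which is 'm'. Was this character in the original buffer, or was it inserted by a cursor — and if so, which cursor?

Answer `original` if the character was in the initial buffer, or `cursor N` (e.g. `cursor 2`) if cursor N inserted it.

Answer: cursor 1

Derivation:
After op 1 (add_cursor(4)): buffer="laixedvdhq" (len 10), cursors c1@3 c3@4 c2@10, authorship ..........
After op 2 (insert('m')): buffer="laimxmedvdhqm" (len 13), cursors c1@4 c3@6 c2@13, authorship ...1.3......2
After op 3 (add_cursor(11)): buffer="laimxmedvdhqm" (len 13), cursors c1@4 c3@6 c4@11 c2@13, authorship ...1.3......2
After op 4 (insert('n')): buffer="laimnxmnedvdhnqmn" (len 17), cursors c1@5 c3@8 c4@14 c2@17, authorship ...11.33.....4.22
After op 5 (delete): buffer="laimxmedvdhqm" (len 13), cursors c1@4 c3@6 c4@11 c2@13, authorship ...1.3......2
Authorship (.=original, N=cursor N): . . . 1 . 3 . . . . . . 2
Index 3: author = 1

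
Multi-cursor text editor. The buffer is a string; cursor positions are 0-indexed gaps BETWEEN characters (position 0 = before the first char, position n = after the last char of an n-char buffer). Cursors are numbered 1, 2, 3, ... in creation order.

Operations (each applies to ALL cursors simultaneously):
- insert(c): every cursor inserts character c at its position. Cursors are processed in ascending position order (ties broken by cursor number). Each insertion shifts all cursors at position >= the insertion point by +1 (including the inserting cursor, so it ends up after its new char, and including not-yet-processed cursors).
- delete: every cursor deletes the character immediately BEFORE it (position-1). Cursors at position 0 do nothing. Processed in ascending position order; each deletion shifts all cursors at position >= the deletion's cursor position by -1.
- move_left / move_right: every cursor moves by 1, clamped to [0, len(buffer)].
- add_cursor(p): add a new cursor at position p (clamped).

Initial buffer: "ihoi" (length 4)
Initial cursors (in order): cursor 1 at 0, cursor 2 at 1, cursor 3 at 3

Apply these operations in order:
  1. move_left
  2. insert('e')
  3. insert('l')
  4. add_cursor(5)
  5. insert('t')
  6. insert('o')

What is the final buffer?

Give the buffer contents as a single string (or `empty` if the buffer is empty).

After op 1 (move_left): buffer="ihoi" (len 4), cursors c1@0 c2@0 c3@2, authorship ....
After op 2 (insert('e')): buffer="eeiheoi" (len 7), cursors c1@2 c2@2 c3@5, authorship 12..3..
After op 3 (insert('l')): buffer="eelliheloi" (len 10), cursors c1@4 c2@4 c3@8, authorship 1212..33..
After op 4 (add_cursor(5)): buffer="eelliheloi" (len 10), cursors c1@4 c2@4 c4@5 c3@8, authorship 1212..33..
After op 5 (insert('t')): buffer="eellttitheltoi" (len 14), cursors c1@6 c2@6 c4@8 c3@12, authorship 121212.4.333..
After op 6 (insert('o')): buffer="eellttooitoheltooi" (len 18), cursors c1@8 c2@8 c4@11 c3@16, authorship 12121212.44.3333..

Answer: eellttooitoheltooi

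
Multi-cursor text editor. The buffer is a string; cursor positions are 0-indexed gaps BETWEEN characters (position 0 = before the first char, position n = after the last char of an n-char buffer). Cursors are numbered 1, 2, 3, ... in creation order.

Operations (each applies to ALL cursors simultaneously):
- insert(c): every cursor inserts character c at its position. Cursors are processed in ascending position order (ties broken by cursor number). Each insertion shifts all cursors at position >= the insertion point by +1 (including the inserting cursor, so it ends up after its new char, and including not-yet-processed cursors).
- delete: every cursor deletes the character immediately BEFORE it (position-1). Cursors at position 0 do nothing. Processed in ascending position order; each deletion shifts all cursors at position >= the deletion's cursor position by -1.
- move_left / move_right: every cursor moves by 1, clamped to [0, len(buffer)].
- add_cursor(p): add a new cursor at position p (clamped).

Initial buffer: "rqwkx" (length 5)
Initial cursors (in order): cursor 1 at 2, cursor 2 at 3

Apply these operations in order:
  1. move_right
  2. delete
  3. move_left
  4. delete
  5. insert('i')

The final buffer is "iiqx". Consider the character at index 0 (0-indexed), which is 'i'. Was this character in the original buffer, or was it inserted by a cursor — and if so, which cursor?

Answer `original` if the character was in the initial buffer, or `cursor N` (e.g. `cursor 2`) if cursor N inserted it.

After op 1 (move_right): buffer="rqwkx" (len 5), cursors c1@3 c2@4, authorship .....
After op 2 (delete): buffer="rqx" (len 3), cursors c1@2 c2@2, authorship ...
After op 3 (move_left): buffer="rqx" (len 3), cursors c1@1 c2@1, authorship ...
After op 4 (delete): buffer="qx" (len 2), cursors c1@0 c2@0, authorship ..
After op 5 (insert('i')): buffer="iiqx" (len 4), cursors c1@2 c2@2, authorship 12..
Authorship (.=original, N=cursor N): 1 2 . .
Index 0: author = 1

Answer: cursor 1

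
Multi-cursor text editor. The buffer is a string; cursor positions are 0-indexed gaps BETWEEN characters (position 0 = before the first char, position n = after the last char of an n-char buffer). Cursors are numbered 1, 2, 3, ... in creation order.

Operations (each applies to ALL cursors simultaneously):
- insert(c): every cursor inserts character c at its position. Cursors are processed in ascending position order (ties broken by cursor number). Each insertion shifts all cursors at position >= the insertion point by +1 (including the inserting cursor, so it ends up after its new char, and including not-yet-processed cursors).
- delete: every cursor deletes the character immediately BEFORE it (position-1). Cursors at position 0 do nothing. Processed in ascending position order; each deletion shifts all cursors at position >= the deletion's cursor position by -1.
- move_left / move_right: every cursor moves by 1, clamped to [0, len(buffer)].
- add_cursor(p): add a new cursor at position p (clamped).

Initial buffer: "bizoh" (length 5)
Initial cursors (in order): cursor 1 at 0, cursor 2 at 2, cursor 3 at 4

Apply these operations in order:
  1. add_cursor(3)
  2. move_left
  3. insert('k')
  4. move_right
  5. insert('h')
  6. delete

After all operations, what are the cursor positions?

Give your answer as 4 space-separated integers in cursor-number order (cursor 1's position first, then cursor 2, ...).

After op 1 (add_cursor(3)): buffer="bizoh" (len 5), cursors c1@0 c2@2 c4@3 c3@4, authorship .....
After op 2 (move_left): buffer="bizoh" (len 5), cursors c1@0 c2@1 c4@2 c3@3, authorship .....
After op 3 (insert('k')): buffer="kbkikzkoh" (len 9), cursors c1@1 c2@3 c4@5 c3@7, authorship 1.2.4.3..
After op 4 (move_right): buffer="kbkikzkoh" (len 9), cursors c1@2 c2@4 c4@6 c3@8, authorship 1.2.4.3..
After op 5 (insert('h')): buffer="kbhkihkzhkohh" (len 13), cursors c1@3 c2@6 c4@9 c3@12, authorship 1.12.24.43.3.
After op 6 (delete): buffer="kbkikzkoh" (len 9), cursors c1@2 c2@4 c4@6 c3@8, authorship 1.2.4.3..

Answer: 2 4 8 6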